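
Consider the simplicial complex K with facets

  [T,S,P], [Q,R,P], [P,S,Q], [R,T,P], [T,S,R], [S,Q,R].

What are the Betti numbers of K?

K has 5 vertices, 9 edges, 6 triangles.
rank ∂_0 = 0, rank ∂_1 = 4 ⇒ b_0 = 5 − 0 − 4 = 1; all invariant factors of ∂_1 are 1 so no torsion. So H_0 = Z.
rank ∂_1 = 4, rank ∂_2 = 5 ⇒ b_1 = 9 − 4 − 5 = 0; all invariant factors of ∂_2 are 1 so no torsion. So H_1 = 0.
rank ∂_2 = 5, rank ∂_3 = 0 ⇒ b_2 = 6 − 5 − 0 = 1. So H_2 = Z.

b_0 = 1, b_1 = 0, b_2 = 1.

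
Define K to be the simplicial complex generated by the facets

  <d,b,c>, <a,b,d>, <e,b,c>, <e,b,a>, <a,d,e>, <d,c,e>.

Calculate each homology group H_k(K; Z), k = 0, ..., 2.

Take the total order a < b < c < d < e on the vertex set. Then K (dimension 2) consists of the simplices:

  0-simplices (5): a, b, c, d, e
  1-simplices (9): ab, ad, ae, bc, bd, be, cd, ce, de
  2-simplices (6): abd, abe, ade, bcd, bce, cde

giving chain groups C_0 ≅ Z^5, C_1 ≅ Z^9, C_2 ≅ Z^6.

Boundary ∂_1: C_1 → C_0 sends each edge [p,q] (with p < q) to q − p.
As a 5×9 matrix over Z this has rank 4, with invariant factors (1,1,1,1).

Boundary ∂_2: C_2 → C_1 acts by ∂[p,q,r] = [q,r] − [p,r] + [p,q]. For instance
  ∂abd = bd − ad + ab,
  ∂bcd = cd − bd + bc.
This gives a 9×6 integer matrix of rank 5; reducing to Smith normal form yields diagonal entries (1,1,1,1,1).

Computing H_k = (kernel of ∂_k) / (image of ∂_{k+1}):

  H_0: rank C_0 − rank ∂_1 = 5 − 4 = 1, and the invariant factors of ∂_1 are all 1, so H_0 = Z.
  H_1: rank ker ∂_1 − rank ∂_2 = (9 − 4) − 5 = 0, and the invariant factors of ∂_2 are all 1, so H_1 = 0.
  H_2: rank ker ∂_2 − rank ∂_3 = (6 − 5) − 0 = 1, and there is no ∂_3, so H_2 = Z.

As a check, the Euler characteristic is 5 − 9 + 6 = 2, which agrees with 1 − 0 + 1 = 2.

H_0 = Z,  H_1 = 0,  H_2 = Z.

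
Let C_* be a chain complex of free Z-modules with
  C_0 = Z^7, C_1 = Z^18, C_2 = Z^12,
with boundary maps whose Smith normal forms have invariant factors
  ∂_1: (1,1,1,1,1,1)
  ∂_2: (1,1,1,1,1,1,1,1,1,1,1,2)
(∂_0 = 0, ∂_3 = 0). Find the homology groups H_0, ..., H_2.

H_0 ≅ Z,  H_1 ≅ Z/2Z,  H_2 = 0.

H_0: b_0 = 7 − 0 − 6 = 1; torsion from ∂_1 factors > 1: none. So H_0 ≅ Z.
H_1: b_1 = 18 − 6 − 12 = 0; torsion from ∂_2 factors > 1: [2]. So H_1 ≅ Z/2Z.
H_2: b_2 = 12 − 12 − 0 = 0; torsion from ∂_3 factors > 1: none. So H_2 ≅ 0.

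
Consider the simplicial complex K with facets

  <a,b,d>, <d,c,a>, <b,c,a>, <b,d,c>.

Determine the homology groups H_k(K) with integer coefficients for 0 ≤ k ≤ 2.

Take the total order a < b < c < d on the vertex set. Then K (dimension 2) consists of the simplices:

  0-simplices (4): a, b, c, d
  1-simplices (6): ab, ac, ad, bc, bd, cd
  2-simplices (4): abc, abd, acd, bcd

Hence C_0 ≅ Z^4, C_1 ≅ Z^6, C_2 ≅ Z^4.

Boundary ∂_1: C_1 → C_0 sends each edge [p,q] (with p < q) to q − p. For instance
  ∂cd = d − c.
The resulting 4×6 matrix has rank 3, and its Smith normal form has invariant factors (1,1,1).

∂_2: C_2 → C_1 acts by ∂[p,q,r] = [q,r] − [p,r] + [p,q]. For instance
  ∂bcd = cd − bd + bc,
  ∂abc = bc − ac + ab.
This gives a 6×4 integer matrix of rank 3; reducing to Smith normal form yields diagonal entries (1,1,1).

From H_k ≅ ker(∂_k) / im(∂_{k+1}) we obtain:

  H_0: rank C_0 − rank ∂_1 = 4 − 3 = 1, and the invariant factors of ∂_1 are all 1, so H_0 ≅ Z.
  H_1: rank ker ∂_1 − rank ∂_2 = (6 − 3) − 3 = 0, and the invariant factors of ∂_2 are all 1, so H_1 ≅ 0.
  H_2: rank ker ∂_2 − rank ∂_3 = (4 − 3) − 0 = 1, and there is no ∂_3, so H_2 ≅ Z.

As a check, the Euler characteristic is 4 − 6 + 4 = 2, which agrees with 1 − 0 + 1 = 2.
(K is a triangulation of the 2-sphere S^2.)

H_0 = Z,  H_1 = 0,  H_2 = Z.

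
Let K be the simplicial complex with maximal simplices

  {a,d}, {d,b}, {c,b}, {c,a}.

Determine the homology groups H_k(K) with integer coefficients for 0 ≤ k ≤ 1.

H_0 = Z,  H_1 = Z.

Order the vertices as a < b < c < d. Listing each simplex with vertices in this order, K has dimension 1 with simplices:

  0-simplices (4): a, b, c, d
  1-simplices (4): ac, ad, bc, bd

Hence C_0 ≅ Z^4, C_1 ≅ Z^4.

∂_1: C_1 → C_0 is given by ∂[p,q] = [q] − [p]. For instance
  ∂ac = c − a.
As a 4×4 matrix over Z this has rank 3, with invariant factors (1,1,1).

From H_k ≅ ker(∂_k) / im(∂_{k+1}) we obtain:

  H_0: rank C_0 − rank ∂_1 = 4 − 3 = 1, and the invariant factors of ∂_1 are all 1, so H_0 = Z.
  H_1: rank ker ∂_1 − rank ∂_2 = (4 − 3) − 0 = 1, and there is no ∂_2, so H_1 = Z.

As a check, the Euler characteristic is 4 − 4 = 0, which agrees with 1 − 1 = 0.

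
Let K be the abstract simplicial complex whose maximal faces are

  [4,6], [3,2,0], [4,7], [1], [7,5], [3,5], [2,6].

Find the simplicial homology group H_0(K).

Take the total order 0 < 1 < 2 < 3 < 4 < 5 < 6 < 7 on the vertex set. Then K (dimension 2) consists of the simplices:

  0-simplices (8): [0], [1], [2], [3], [4], [5], [6], [7]
  1-simplices (8): [0,2], [0,3], [2,3], [2,6], [3,5], [4,6], [4,7], [5,7]
  2-simplices (1): [0,2,3]

Hence C_0 ≅ Z^8, C_1 ≅ Z^8, C_2 ≅ Z^1.

Boundary ∂_1: C_1 → C_0 is given by ∂[p,q] = [q] − [p]. For instance
  ∂[4,6] = [6] − [4].
This gives a 8×8 integer matrix of rank 6; reducing to Smith normal form yields diagonal entries (1,1,1,1,1,1).

∂_2: C_2 → C_1 maps a triangle to the signed sum of its edges. For instance
  ∂[0,2,3] = [2,3] − [0,3] + [0,2].
As a 8×1 matrix over Z this has rank 1, with invariant factors (1).

From H_k ≅ ker(∂_k) / im(∂_{k+1}) we obtain:

  H_0: rank C_0 − rank ∂_1 = 8 − 6 = 2, and the invariant factors of ∂_1 are all 1, so H_0 = Z^2.

H_0 ≅ Z^2.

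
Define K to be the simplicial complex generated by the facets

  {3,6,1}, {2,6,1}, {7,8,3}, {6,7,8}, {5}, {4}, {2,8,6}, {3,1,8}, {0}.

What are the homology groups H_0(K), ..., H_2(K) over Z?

H_0 = Z^4,  H_1 = Z,  H_2 = 0.

K has 9 vertices, 12 edges, 6 triangles.
rank ∂_0 = 0, rank ∂_1 = 5 ⇒ b_0 = 9 − 0 − 5 = 4; all invariant factors of ∂_1 are 1 so no torsion. So H_0 ≅ Z^4.
rank ∂_1 = 5, rank ∂_2 = 6 ⇒ b_1 = 12 − 5 − 6 = 1; all invariant factors of ∂_2 are 1 so no torsion. So H_1 ≅ Z.
rank ∂_2 = 6, rank ∂_3 = 0 ⇒ b_2 = 6 − 6 − 0 = 0. So H_2 ≅ 0.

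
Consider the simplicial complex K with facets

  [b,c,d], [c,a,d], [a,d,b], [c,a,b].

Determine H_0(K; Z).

H_0 = Z.

Fix the vertex order a < b < c < d and write every simplex with vertices in increasing order. Then dim K = 2 and the simplices of K are:

  0-simplices (4): a, b, c, d
  1-simplices (6): ab, ac, ad, bc, bd, cd
  2-simplices (4): abc, abd, acd, bcd

so the chain groups are C_0 ≅ Z^4, C_1 ≅ Z^6, C_2 ≅ Z^4.

The boundary map ∂_1: C_1 → C_0 maps an edge to its endpoints' difference, ∂[p,q] = q − p.
The resulting 4×6 matrix has rank 3, and its Smith normal form has invariant factors (1,1,1).

The boundary map ∂_2: C_2 → C_1 sends each 2-simplex [p,q,r] to [q,r] − [p,r] + [p,q]. For instance
  ∂acd = cd − ad + ac,
  ∂abc = bc − ac + ab.
This gives a 6×4 integer matrix of rank 3; reducing to Smith normal form yields diagonal entries (1,1,1).

From H_k ≅ ker(∂_k) / im(∂_{k+1}) we obtain:

  H_0: rank C_0 − rank ∂_1 = 4 − 3 = 1, and the invariant factors of ∂_1 are all 1, so H_0 ≅ Z.

(K is a triangulation of the 2-sphere S^2.)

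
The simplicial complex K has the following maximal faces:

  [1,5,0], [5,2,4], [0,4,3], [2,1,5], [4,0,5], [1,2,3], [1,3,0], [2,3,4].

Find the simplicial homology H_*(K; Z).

Take the total order 0 < 1 < 2 < 3 < 4 < 5 on the vertex set. Then K (dimension 2) consists of the simplices:

  0-simplices (6): [0], [1], [2], [3], [4], [5]
  1-simplices (12): [0,1], [0,3], [0,4], [0,5], [1,2], [1,3], [1,5], [2,3], [2,4], [2,5], [3,4], [4,5]
  2-simplices (8): [0,1,3], [0,1,5], [0,3,4], [0,4,5], [1,2,3], [1,2,5], [2,3,4], [2,4,5]

giving chain groups C_0 ≅ Z^6, C_1 ≅ Z^12, C_2 ≅ Z^8.

Boundary ∂_1: C_1 → C_0 maps an edge to its endpoints' difference, ∂[p,q] = q − p. For instance
  ∂[1,2] = [2] − [1].
The 6×12 boundary matrix has rank 5 and Smith normal form diag(1,1,1,1,1).

∂_2: C_2 → C_1 acts by ∂[p,q,r] = [q,r] − [p,r] + [p,q]. For instance
  ∂[2,4,5] = [4,5] − [2,5] + [2,4],
  ∂[0,3,4] = [3,4] − [0,4] + [0,3].
This gives a 12×8 integer matrix of rank 7; reducing to Smith normal form yields diagonal entries (1,1,1,1,1,1,1).

From H_k ≅ ker(∂_k) / im(∂_{k+1}) we obtain:

  H_0: rank C_0 − rank ∂_1 = 6 − 5 = 1, and the invariant factors of ∂_1 are all 1, so H_0 ≅ Z.
  H_1: rank ker ∂_1 − rank ∂_2 = (12 − 5) − 7 = 0, and the invariant factors of ∂_2 are all 1, so H_1 ≅ 0.
  H_2: rank ker ∂_2 − rank ∂_3 = (8 − 7) − 0 = 1, and there is no ∂_3, so H_2 ≅ Z.

(K is a triangulation of the 2-sphere S^2.)

H_0 = Z,  H_1 = 0,  H_2 = Z.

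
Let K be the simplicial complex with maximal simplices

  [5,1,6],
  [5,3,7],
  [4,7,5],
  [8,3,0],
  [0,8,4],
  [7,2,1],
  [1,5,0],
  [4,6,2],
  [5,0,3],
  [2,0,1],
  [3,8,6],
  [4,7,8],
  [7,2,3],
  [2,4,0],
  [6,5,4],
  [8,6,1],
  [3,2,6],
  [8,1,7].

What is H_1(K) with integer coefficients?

K has 9 vertices, 27 edges, 18 triangles.
rank ∂_1 = 8, rank ∂_2 = 17 ⇒ b_1 = 27 − 8 − 17 = 2; all invariant factors of ∂_2 are 1 so no torsion. So H_1 ≅ Z^2.

H_1 = Z^2.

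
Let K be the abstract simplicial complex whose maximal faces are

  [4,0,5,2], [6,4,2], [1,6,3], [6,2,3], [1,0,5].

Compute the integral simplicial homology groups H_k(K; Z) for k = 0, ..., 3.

H_0 ≅ Z,  H_1 ≅ Z,  H_2 = 0,  H_3 = 0.

Order the vertices as 0 < 1 < 2 < 3 < 4 < 5 < 6. Listing each simplex with vertices in this order, K has dimension 3 with simplices:

  0-simplices (7): [0], [1], [2], [3], [4], [5], [6]
  1-simplices (14): [0,1], [0,2], [0,4], [0,5], [1,3], [1,5], [1,6], [2,3], [2,4], [2,5], [2,6], [3,6], [4,5], [4,6]
  2-simplices (8): [0,1,5], [0,2,4], [0,2,5], [0,4,5], [1,3,6], [2,3,6], [2,4,5], [2,4,6]
  3-simplices (1): [0,2,4,5]

Hence C_0 ≅ Z^7, C_1 ≅ Z^14, C_2 ≅ Z^8, C_3 ≅ Z^1.

Boundary ∂_1: C_1 → C_0 sends each edge [p,q] (with p < q) to q − p.
The 7×14 boundary matrix has rank 6 and Smith normal form diag(1,1,1,1,1,1).

Boundary ∂_2: C_2 → C_1 sends each 2-simplex [p,q,r] to [q,r] − [p,r] + [p,q]. For instance
  ∂[2,4,5] = [4,5] − [2,5] + [2,4],
  ∂[0,2,5] = [2,5] − [0,5] + [0,2].
The resulting 14×8 matrix has rank 7, and its Smith normal form has invariant factors (1,1,1,1,1,1,1).

∂_3: C_3 → C_2 sends each 3-simplex σ to the alternating sum Σ_i (−1)^i (σ with its i-th vertex removed). For instance
  ∂[0,2,4,5] = [2,4,5] − [0,4,5] + [0,2,5] − [0,2,4].
As a 8×1 matrix over Z this has rank 1, with invariant factors (1).

From H_k ≅ ker(∂_k) / im(∂_{k+1}) we obtain:

  H_0: rank C_0 − rank ∂_1 = 7 − 6 = 1, and the invariant factors of ∂_1 are all 1, so H_0 = Z.
  H_1: rank ker ∂_1 − rank ∂_2 = (14 − 6) − 7 = 1, and the invariant factors of ∂_2 are all 1, so H_1 = Z.
  H_2: rank ker ∂_2 − rank ∂_3 = (8 − 7) − 1 = 0, and the invariant factors of ∂_3 are all 1, so H_2 = 0.
  H_3: rank ker ∂_3 − rank ∂_4 = (1 − 1) − 0 = 0, and there is no ∂_4, so H_3 = 0.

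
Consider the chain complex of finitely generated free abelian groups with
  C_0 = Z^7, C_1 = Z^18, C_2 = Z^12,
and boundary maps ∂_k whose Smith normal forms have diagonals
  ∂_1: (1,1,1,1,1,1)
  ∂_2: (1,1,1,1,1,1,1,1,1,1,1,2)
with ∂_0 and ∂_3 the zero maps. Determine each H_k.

H_0 = Z,  H_1 = Z/2Z,  H_2 = 0.

H_0: b_0 = 7 − 0 − 6 = 1; torsion from ∂_1 factors > 1: none. So H_0 = Z.
H_1: b_1 = 18 − 6 − 12 = 0; torsion from ∂_2 factors > 1: [2]. So H_1 = Z/2Z.
H_2: b_2 = 12 − 12 − 0 = 0; torsion from ∂_3 factors > 1: none. So H_2 = 0.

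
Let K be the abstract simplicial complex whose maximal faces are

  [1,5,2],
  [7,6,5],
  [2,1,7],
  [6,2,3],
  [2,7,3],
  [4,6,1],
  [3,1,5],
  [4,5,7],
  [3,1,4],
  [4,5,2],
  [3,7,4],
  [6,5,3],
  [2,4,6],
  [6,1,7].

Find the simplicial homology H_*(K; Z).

We work with the vertex ordering 1 < 2 < 3 < 4 < 5 < 6 < 7. The simplices of K, each written with vertices in increasing order, are:

  0-simplices (7): [1], [2], [3], [4], [5], [6], [7]
  1-simplices (21): [1,2], [1,3], [1,4], [1,5], [1,6], [1,7], [2,3], [2,4], [2,5], [2,6], [2,7], [3,4], [3,5], [3,6], [3,7], [4,5], [4,6], [4,7], [5,6], [5,7], [6,7]
  2-simplices (14): [1,2,5], [1,2,7], [1,3,4], [1,3,5], [1,4,6], [1,6,7], [2,3,6], [2,3,7], [2,4,5], [2,4,6], [3,4,7], [3,5,6], [4,5,7], [5,6,7]

Hence C_0 ≅ Z^7, C_1 ≅ Z^21, C_2 ≅ Z^14.

Boundary ∂_1: C_1 → C_0 maps an edge to its endpoints' difference, ∂[p,q] = q − p. For instance
  ∂[1,5] = [5] − [1].
As a 7×21 matrix over Z this has rank 6, with invariant factors (1,1,1,1,1,1).

Boundary ∂_2: C_2 → C_1 acts by ∂[p,q,r] = [q,r] − [p,r] + [p,q]. For instance
  ∂[2,4,5] = [4,5] − [2,5] + [2,4],
  ∂[2,3,7] = [3,7] − [2,7] + [2,3].
The 21×14 boundary matrix has rank 13 and Smith normal form diag(1,1,1,1,1,1,1,1,1,1,1,1,1).

From H_k ≅ ker(∂_k) / im(∂_{k+1}) we obtain:

  H_0: rank C_0 − rank ∂_1 = 7 − 6 = 1, and the invariant factors of ∂_1 are all 1, so H_0 ≅ Z.
  H_1: rank ker ∂_1 − rank ∂_2 = (21 − 6) − 13 = 2, and the invariant factors of ∂_2 are all 1, so H_1 ≅ Z^2.
  H_2: rank ker ∂_2 − rank ∂_3 = (14 − 13) − 0 = 1, and there is no ∂_3, so H_2 ≅ Z.

As a check, the Euler characteristic is 7 − 21 + 14 = 0, which agrees with 1 − 2 + 1 = 0.

H_0 = Z,  H_1 = Z^2,  H_2 = Z.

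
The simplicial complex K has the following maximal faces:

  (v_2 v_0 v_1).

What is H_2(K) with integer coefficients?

H_2 = 0.

Order the vertices as v_0 < v_1 < v_2. Listing each simplex with vertices in this order, K has dimension 2 with simplices:

  0-simplices (3): [v_0], [v_1], [v_2]
  1-simplices (3): [v_0,v_1], [v_0,v_2], [v_1,v_2]
  2-simplices (1): [v_0,v_1,v_2]

so the chain groups are C_0 ≅ Z^3, C_1 ≅ Z^3, C_2 ≅ Z^1.

The boundary map ∂_1: C_1 → C_0 sends each edge [p,q] (with p < q) to q − p. For instance
  ∂[v_1,v_2] = [v_2] − [v_1].
The resulting 3×3 matrix has rank 2, and its Smith normal form has invariant factors (1,1).

The boundary map ∂_2: C_2 → C_1 sends each 2-simplex [p,q,r] to [q,r] − [p,r] + [p,q]. For instance
  ∂[v_0,v_1,v_2] = [v_1,v_2] − [v_0,v_2] + [v_0,v_1].
The resulting 3×1 matrix has rank 1, and its Smith normal form has invariant factors (1).

Reading off H_k = ker ∂_k / im ∂_{k+1}:

  H_2: rank ker ∂_2 − rank ∂_3 = (1 − 1) − 0 = 0, and there is no ∂_3, so H_2 = 0.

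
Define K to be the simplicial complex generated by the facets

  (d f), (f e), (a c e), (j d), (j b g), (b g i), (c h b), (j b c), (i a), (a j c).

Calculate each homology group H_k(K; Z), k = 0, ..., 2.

Order the vertices as a < b < c < d < e < f < g < h < i < j. Listing each simplex with vertices in this order, K has dimension 2 with simplices:

  0-simplices (10): a, b, c, d, e, f, g, h, i, j
  1-simplices (17): ac, ae, ai, aj, bc, bg, bh, bi, bj, ce, ch, cj, df, dj, ef, gi, gj
  2-simplices (6): ace, acj, bch, bcj, bgi, bgj

giving chain groups C_0 ≅ Z^10, C_1 ≅ Z^17, C_2 ≅ Z^6.

∂_1: C_1 → C_0 sends each edge [p,q] (with p < q) to q − p.
The 10×17 boundary matrix has rank 9 and Smith normal form diag(1,1,1,1,1,1,1,1,1).

∂_2: C_2 → C_1 sends each 2-simplex [p,q,r] to [q,r] − [p,r] + [p,q]. For instance
  ∂acj = cj − aj + ac,
  ∂bcj = cj − bj + bc.
The resulting 17×6 matrix has rank 6, and its Smith normal form has invariant factors (1,1,1,1,1,1).

Computing H_k = (kernel of ∂_k) / (image of ∂_{k+1}):

  H_0: rank C_0 − rank ∂_1 = 10 − 9 = 1, and the invariant factors of ∂_1 are all 1, so H_0 = Z.
  H_1: rank ker ∂_1 − rank ∂_2 = (17 − 9) − 6 = 2, and the invariant factors of ∂_2 are all 1, so H_1 = Z^2.
  H_2: rank ker ∂_2 − rank ∂_3 = (6 − 6) − 0 = 0, and there is no ∂_3, so H_2 = 0.

H_0 ≅ Z,  H_1 ≅ Z^2,  H_2 = 0.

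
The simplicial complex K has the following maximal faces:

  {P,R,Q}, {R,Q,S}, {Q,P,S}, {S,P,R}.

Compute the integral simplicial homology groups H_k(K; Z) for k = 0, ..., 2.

H_0 ≅ Z,  H_1 = 0,  H_2 ≅ Z.

K has 4 vertices, 6 edges, 4 triangles.
rank ∂_0 = 0, rank ∂_1 = 3 ⇒ b_0 = 4 − 0 − 3 = 1; all invariant factors of ∂_1 are 1 so no torsion. So H_0 ≅ Z.
rank ∂_1 = 3, rank ∂_2 = 3 ⇒ b_1 = 6 − 3 − 3 = 0; all invariant factors of ∂_2 are 1 so no torsion. So H_1 ≅ 0.
rank ∂_2 = 3, rank ∂_3 = 0 ⇒ b_2 = 4 − 3 − 0 = 1. So H_2 ≅ Z.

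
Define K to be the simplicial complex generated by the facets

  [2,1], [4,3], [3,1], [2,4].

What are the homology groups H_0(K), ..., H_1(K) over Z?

H_0 ≅ Z,  H_1 ≅ Z.

Order the vertices as 1 < 2 < 3 < 4. Listing each simplex with vertices in this order, K has dimension 1 with simplices:

  0-simplices (4): [1], [2], [3], [4]
  1-simplices (4): [1,2], [1,3], [2,4], [3,4]

so the chain groups are C_0 ≅ Z^4, C_1 ≅ Z^4.

Boundary ∂_1: C_1 → C_0 sends each edge [p,q] (with p < q) to q − p.
This gives a 4×4 integer matrix of rank 3; reducing to Smith normal form yields diagonal entries (1,1,1).

Reading off H_k = ker ∂_k / im ∂_{k+1}:

  H_0: rank C_0 − rank ∂_1 = 4 − 3 = 1, and the invariant factors of ∂_1 are all 1, so H_0 ≅ Z.
  H_1: rank ker ∂_1 − rank ∂_2 = (4 − 3) − 0 = 1, and there is no ∂_2, so H_1 ≅ Z.

(K is a triangulation of the circle S^1.)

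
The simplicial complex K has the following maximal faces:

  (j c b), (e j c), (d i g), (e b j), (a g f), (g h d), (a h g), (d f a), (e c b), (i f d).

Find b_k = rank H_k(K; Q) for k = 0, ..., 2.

b_0 = 2, b_1 = 1, b_2 = 1.

Fix the vertex order a < b < c < d < e < f < g < h < i < j and write every simplex with vertices in increasing order. Then dim K = 2 and the simplices of K are:

  0-simplices (10): a, b, c, d, e, f, g, h, i, j
  1-simplices (18): ad, af, ag, ah, bc, be, bj, ce, cj, df, dg, dh, di, ej, fg, fi, gh, gi
  2-simplices (10): adf, afg, agh, bce, bcj, bej, cej, dfi, dgh, dgi

Hence C_0 ≅ Z^10, C_1 ≅ Z^18, C_2 ≅ Z^10.

The boundary map ∂_1: C_1 → C_0 maps an edge to its endpoints' difference, ∂[p,q] = q − p. For instance
  ∂bj = j − b.
This gives a 10×18 integer matrix of rank 8; reducing to Smith normal form yields diagonal entries (1,1,1,1,1,1,1,1).

The boundary map ∂_2: C_2 → C_1 maps a triangle to the signed sum of its edges. For instance
  ∂adf = df − af + ad,
  ∂bcj = cj − bj + bc.
This gives a 18×10 integer matrix of rank 9; reducing to Smith normal form yields diagonal entries (1,1,1,1,1,1,1,1,1).

From H_k ≅ ker(∂_k) / im(∂_{k+1}) we obtain:

  H_0: rank C_0 − rank ∂_1 = 10 − 8 = 2, and the invariant factors of ∂_1 are all 1, so H_0 ≅ Z^2.
  H_1: rank ker ∂_1 − rank ∂_2 = (18 − 8) − 9 = 1, and the invariant factors of ∂_2 are all 1, so H_1 ≅ Z.
  H_2: rank ker ∂_2 − rank ∂_3 = (10 − 9) − 0 = 1, and there is no ∂_3, so H_2 ≅ Z.

(K is a triangulation of the disjoint union of the 2-sphere S^2 and the cylinder S^1 x I.)

Hence the Betti numbers are b_0 = 2, b_1 = 1, b_2 = 1.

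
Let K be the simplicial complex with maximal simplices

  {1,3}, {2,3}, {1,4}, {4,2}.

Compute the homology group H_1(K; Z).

H_1 = Z.

Fix the vertex order 1 < 2 < 3 < 4 and write every simplex with vertices in increasing order. Then dim K = 1 and the simplices of K are:

  0-simplices (4): [1], [2], [3], [4]
  1-simplices (4): [1,3], [1,4], [2,3], [2,4]

so the chain groups are C_0 ≅ Z^4, C_1 ≅ Z^4.

The boundary map ∂_1: C_1 → C_0 sends each edge [p,q] (with p < q) to q − p. For instance
  ∂[2,3] = [3] − [2].
This gives a 4×4 integer matrix of rank 3; reducing to Smith normal form yields diagonal entries (1,1,1).

Computing H_k = (kernel of ∂_k) / (image of ∂_{k+1}):

  H_1: rank ker ∂_1 − rank ∂_2 = (4 − 3) − 0 = 1, and there is no ∂_2, so H_1 = Z.

(K is a triangulation of the circle S^1.)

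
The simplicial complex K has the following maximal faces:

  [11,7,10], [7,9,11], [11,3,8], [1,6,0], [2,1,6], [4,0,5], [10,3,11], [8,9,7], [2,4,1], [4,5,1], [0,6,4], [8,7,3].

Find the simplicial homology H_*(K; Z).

H_0 = Z^2,  H_1 = Z^2,  H_2 = 0.

Fix the vertex order 0 < 1 < 2 < 3 < 4 < 5 < 6 < 7 < 8 < 9 < 10 < 11 and write every simplex with vertices in increasing order. Then dim K = 2 and the simplices of K are:

  0-simplices (12): [0], [1], [2], [3], [4], [5], [6], [7], [8], [9], [10], [11]
  1-simplices (24): (24 of them)
  2-simplices (12): [0,1,6], [0,4,5], [0,4,6], [1,2,4], [1,2,6], [1,4,5], [3,7,8], [3,8,11], [3,10,11], [7,8,9], [7,9,11], [7,10,11]

giving chain groups C_0 ≅ Z^12, C_1 ≅ Z^24, C_2 ≅ Z^12.

Boundary ∂_1: C_1 → C_0 maps an edge to its endpoints' difference, ∂[p,q] = q − p.
This gives a 12×24 integer matrix of rank 10; reducing to Smith normal form yields diagonal entries (1,1,1,1,1,1,1,1,1,1).

∂_2: C_2 → C_1 acts by ∂[p,q,r] = [q,r] − [p,r] + [p,q]. For instance
  ∂[0,1,6] = [1,6] − [0,6] + [0,1],
  ∂[3,7,8] = [7,8] − [3,8] + [3,7].
The resulting 24×12 matrix has rank 12, and its Smith normal form has invariant factors (1,1,1,1,1,1,1,1,1,1,1,1).

From H_k ≅ ker(∂_k) / im(∂_{k+1}) we obtain:

  H_0: rank C_0 − rank ∂_1 = 12 − 10 = 2, and the invariant factors of ∂_1 are all 1, so H_0 = Z^2.
  H_1: rank ker ∂_1 − rank ∂_2 = (24 − 10) − 12 = 2, and the invariant factors of ∂_2 are all 1, so H_1 = Z^2.
  H_2: rank ker ∂_2 − rank ∂_3 = (12 − 12) − 0 = 0, and there is no ∂_3, so H_2 = 0.

As a check, the Euler characteristic is 12 − 24 + 12 = 0, which agrees with 2 − 2 + 0 = 0.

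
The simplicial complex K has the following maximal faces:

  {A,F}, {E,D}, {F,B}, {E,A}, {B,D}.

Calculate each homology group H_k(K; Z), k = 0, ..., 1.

We work with the vertex ordering A < B < D < E < F. The simplices of K, each written with vertices in increasing order, are:

  0-simplices (5): A, B, D, E, F
  1-simplices (5): AE, AF, BD, BF, DE

Hence C_0 ≅ Z^5, C_1 ≅ Z^5.

Boundary ∂_1: C_1 → C_0 maps an edge to its endpoints' difference, ∂[p,q] = q − p. For instance
  ∂AF = F − A.
This gives a 5×5 integer matrix of rank 4; reducing to Smith normal form yields diagonal entries (1,1,1,1).

Reading off H_k = ker ∂_k / im ∂_{k+1}:

  H_0: rank C_0 − rank ∂_1 = 5 − 4 = 1, and the invariant factors of ∂_1 are all 1, so H_0 ≅ Z.
  H_1: rank ker ∂_1 − rank ∂_2 = (5 − 4) − 0 = 1, and there is no ∂_2, so H_1 ≅ Z.

H_0 ≅ Z,  H_1 ≅ Z.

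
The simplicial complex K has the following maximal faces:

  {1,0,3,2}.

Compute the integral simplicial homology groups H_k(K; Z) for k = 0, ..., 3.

H_0 ≅ Z,  H_1 = 0,  H_2 = 0,  H_3 = 0.

We work with the vertex ordering 0 < 1 < 2 < 3. The simplices of K, each written with vertices in increasing order, are:

  0-simplices (4): [0], [1], [2], [3]
  1-simplices (6): [0,1], [0,2], [0,3], [1,2], [1,3], [2,3]
  2-simplices (4): [0,1,2], [0,1,3], [0,2,3], [1,2,3]
  3-simplices (1): [0,1,2,3]

so the chain groups are C_0 ≅ Z^4, C_1 ≅ Z^6, C_2 ≅ Z^4, C_3 ≅ Z^1.

The boundary map ∂_1: C_1 → C_0 maps an edge to its endpoints' difference, ∂[p,q] = q − p. For instance
  ∂[0,3] = [3] − [0].
The 4×6 boundary matrix has rank 3 and Smith normal form diag(1,1,1).

The boundary map ∂_2: C_2 → C_1 acts by ∂[p,q,r] = [q,r] − [p,r] + [p,q]. For instance
  ∂[0,1,3] = [1,3] − [0,3] + [0,1],
  ∂[0,1,2] = [1,2] − [0,2] + [0,1].
The resulting 6×4 matrix has rank 3, and its Smith normal form has invariant factors (1,1,1).

The boundary map ∂_3: C_3 → C_2 sends each 3-simplex σ to the alternating sum Σ_i (−1)^i (σ with its i-th vertex removed). For instance
  ∂[0,1,2,3] = [1,2,3] − [0,2,3] + [0,1,3] − [0,1,2].
The 4×1 boundary matrix has rank 1 and Smith normal form diag(1).

Reading off H_k = ker ∂_k / im ∂_{k+1}:

  H_0: rank C_0 − rank ∂_1 = 4 − 3 = 1, and the invariant factors of ∂_1 are all 1, so H_0 ≅ Z.
  H_1: rank ker ∂_1 − rank ∂_2 = (6 − 3) − 3 = 0, and the invariant factors of ∂_2 are all 1, so H_1 ≅ 0.
  H_2: rank ker ∂_2 − rank ∂_3 = (4 − 3) − 1 = 0, and the invariant factors of ∂_3 are all 1, so H_2 ≅ 0.
  H_3: rank ker ∂_3 − rank ∂_4 = (1 − 1) − 0 = 0, and there is no ∂_4, so H_3 ≅ 0.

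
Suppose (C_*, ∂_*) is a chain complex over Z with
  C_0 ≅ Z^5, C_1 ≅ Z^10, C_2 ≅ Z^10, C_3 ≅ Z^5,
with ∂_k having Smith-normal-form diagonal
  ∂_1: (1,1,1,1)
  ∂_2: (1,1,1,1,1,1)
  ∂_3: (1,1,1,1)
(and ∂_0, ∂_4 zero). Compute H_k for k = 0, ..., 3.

H_0 = Z,  H_1 = 0,  H_2 = 0,  H_3 = Z.

H_0: b_0 = 5 − 0 − 4 = 1; torsion from ∂_1 factors > 1: none. So H_0 = Z.
H_1: b_1 = 10 − 4 − 6 = 0; torsion from ∂_2 factors > 1: none. So H_1 = 0.
H_2: b_2 = 10 − 6 − 4 = 0; torsion from ∂_3 factors > 1: none. So H_2 = 0.
H_3: b_3 = 5 − 4 − 0 = 1; torsion from ∂_4 factors > 1: none. So H_3 = Z.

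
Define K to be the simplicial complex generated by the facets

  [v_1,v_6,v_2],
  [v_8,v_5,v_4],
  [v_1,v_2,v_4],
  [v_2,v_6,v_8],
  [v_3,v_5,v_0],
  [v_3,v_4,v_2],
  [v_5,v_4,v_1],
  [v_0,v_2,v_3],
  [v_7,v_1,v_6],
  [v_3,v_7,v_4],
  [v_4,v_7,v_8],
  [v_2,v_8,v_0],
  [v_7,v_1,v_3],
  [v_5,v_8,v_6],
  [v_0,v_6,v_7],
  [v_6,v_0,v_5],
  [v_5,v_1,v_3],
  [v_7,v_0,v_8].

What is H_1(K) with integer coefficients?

H_1 = Z ⊕ Z/2.

Take the total order v_0 < v_1 < v_2 < v_3 < v_4 < v_5 < v_6 < v_7 < v_8 on the vertex set. Then K (dimension 2) consists of the simplices:

  0-simplices (9): [v_0], [v_1], [v_2], [v_3], [v_4], [v_5], [v_6], [v_7], [v_8]
  1-simplices (27): (27 of them)
  2-simplices (18): (18 of them)

giving chain groups C_0 ≅ Z^9, C_1 ≅ Z^27, C_2 ≅ Z^18.

∂_1: C_1 → C_0 sends each edge [p,q] (with p < q) to q − p. For instance
  ∂[v_3,v_7] = [v_7] − [v_3].
The resulting 9×27 matrix has rank 8, and its Smith normal form has invariant factors (1,1,1,1,1,1,1,1).

The boundary map ∂_2: C_2 → C_1 acts by ∂[p,q,r] = [q,r] − [p,r] + [p,q]. For instance
  ∂[v_2,v_6,v_8] = [v_6,v_8] − [v_2,v_8] + [v_2,v_6],
  ∂[v_0,v_7,v_8] = [v_7,v_8] − [v_0,v_8] + [v_0,v_7].
As a 27×18 matrix over Z this has rank 18, with invariant factors (1,1,1,1,1,1,1,1,1,1,1,1,1,1,1,1,1,2).

From H_k ≅ ker(∂_k) / im(∂_{k+1}) we obtain:

  H_1: rank ker ∂_1 − rank ∂_2 = (27 − 8) − 18 = 1, and ∂_2 has invariant factor 2 > 1, so H_1 ≅ Z ⊕ Z/2.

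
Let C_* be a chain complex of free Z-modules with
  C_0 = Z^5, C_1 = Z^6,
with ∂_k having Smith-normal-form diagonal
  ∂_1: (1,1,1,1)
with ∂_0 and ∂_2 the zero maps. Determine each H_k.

H_0: b_0 = 5 − 0 − 4 = 1; torsion from ∂_1 factors > 1: none. So H_0 = Z.
H_1: b_1 = 6 − 4 − 0 = 2; torsion from ∂_2 factors > 1: none. So H_1 = Z^2.

H_0 = Z,  H_1 = Z^2.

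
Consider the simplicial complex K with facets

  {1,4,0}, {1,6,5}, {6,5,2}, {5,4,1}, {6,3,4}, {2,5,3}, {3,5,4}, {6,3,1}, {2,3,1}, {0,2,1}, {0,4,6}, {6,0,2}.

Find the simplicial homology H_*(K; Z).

Take the total order 0 < 1 < 2 < 3 < 4 < 5 < 6 on the vertex set. Then K (dimension 2) consists of the simplices:

  0-simplices (7): [0], [1], [2], [3], [4], [5], [6]
  1-simplices (18): [0,1], [0,2], [0,4], [0,6], [1,2], [1,3], [1,4], [1,5], [1,6], [2,3], [2,5], [2,6], [3,4], [3,5], [3,6], [4,5], [4,6], [5,6]
  2-simplices (12): [0,1,2], [0,1,4], [0,2,6], [0,4,6], [1,2,3], [1,3,6], [1,4,5], [1,5,6], [2,3,5], [2,5,6], [3,4,5], [3,4,6]

giving chain groups C_0 ≅ Z^7, C_1 ≅ Z^18, C_2 ≅ Z^12.

The boundary map ∂_1: C_1 → C_0 maps an edge to its endpoints' difference, ∂[p,q] = q − p.
As a 7×18 matrix over Z this has rank 6, with invariant factors (1,1,1,1,1,1).

The boundary map ∂_2: C_2 → C_1 sends each 2-simplex [p,q,r] to [q,r] − [p,r] + [p,q]. For instance
  ∂[3,4,6] = [4,6] − [3,6] + [3,4],
  ∂[0,2,6] = [2,6] − [0,6] + [0,2].
The resulting 18×12 matrix has rank 12, and its Smith normal form has invariant factors (1,1,1,1,1,1,1,1,1,1,1,2).

From H_k ≅ ker(∂_k) / im(∂_{k+1}) we obtain:

  H_0: rank C_0 − rank ∂_1 = 7 − 6 = 1, and the invariant factors of ∂_1 are all 1, so H_0 = Z.
  H_1: rank ker ∂_1 − rank ∂_2 = (18 − 6) − 12 = 0, and ∂_2 has invariant factor 2 > 1, so H_1 = Z/2Z.
  H_2: rank ker ∂_2 − rank ∂_3 = (12 − 12) − 0 = 0, and there is no ∂_3, so H_2 = 0.

(K is a triangulation of the real projective plane RP^2.)

H_0 ≅ Z,  H_1 ≅ Z/2Z,  H_2 = 0.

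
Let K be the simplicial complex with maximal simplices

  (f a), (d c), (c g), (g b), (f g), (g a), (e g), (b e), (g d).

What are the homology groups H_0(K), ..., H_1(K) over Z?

Take the total order a < b < c < d < e < f < g on the vertex set. Then K (dimension 1) consists of the simplices:

  0-simplices (7): a, b, c, d, e, f, g
  1-simplices (9): af, ag, be, bg, cd, cg, dg, eg, fg

so the chain groups are C_0 ≅ Z^7, C_1 ≅ Z^9.

Boundary ∂_1: C_1 → C_0 maps an edge to its endpoints' difference, ∂[p,q] = q − p. For instance
  ∂fg = g − f.
This gives a 7×9 integer matrix of rank 6; reducing to Smith normal form yields diagonal entries (1,1,1,1,1,1).

From H_k ≅ ker(∂_k) / im(∂_{k+1}) we obtain:

  H_0: rank C_0 − rank ∂_1 = 7 − 6 = 1, and the invariant factors of ∂_1 are all 1, so H_0 ≅ Z.
  H_1: rank ker ∂_1 − rank ∂_2 = (9 − 6) − 0 = 3, and there is no ∂_2, so H_1 ≅ Z^3.

(K is a triangulation of a wedge of 3 circles.)

H_0 = Z,  H_1 = Z^3.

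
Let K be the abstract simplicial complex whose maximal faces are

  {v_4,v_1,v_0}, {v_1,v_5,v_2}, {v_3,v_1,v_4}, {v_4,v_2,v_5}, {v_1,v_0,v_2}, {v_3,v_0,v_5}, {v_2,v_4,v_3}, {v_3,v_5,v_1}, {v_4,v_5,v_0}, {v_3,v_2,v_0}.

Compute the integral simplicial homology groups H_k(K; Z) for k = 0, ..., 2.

H_0 = Z,  H_1 = Z/2Z,  H_2 = 0.

We work with the vertex ordering v_0 < v_1 < v_2 < v_3 < v_4 < v_5. The simplices of K, each written with vertices in increasing order, are:

  0-simplices (6): [v_0], [v_1], [v_2], [v_3], [v_4], [v_5]
  1-simplices (15): (15 of them)
  2-simplices (10): [v_0,v_1,v_2], [v_0,v_1,v_4], [v_0,v_2,v_3], [v_0,v_3,v_5], [v_0,v_4,v_5], [v_1,v_2,v_5], [v_1,v_3,v_4], [v_1,v_3,v_5], [v_2,v_3,v_4], [v_2,v_4,v_5]

giving chain groups C_0 ≅ Z^6, C_1 ≅ Z^15, C_2 ≅ Z^10.

The boundary map ∂_1: C_1 → C_0 maps an edge to its endpoints' difference, ∂[p,q] = q − p. For instance
  ∂[v_1,v_4] = [v_4] − [v_1].
As a 6×15 matrix over Z this has rank 5, with invariant factors (1,1,1,1,1).

∂_2: C_2 → C_1 sends each 2-simplex [p,q,r] to [q,r] − [p,r] + [p,q]. For instance
  ∂[v_2,v_4,v_5] = [v_4,v_5] − [v_2,v_5] + [v_2,v_4],
  ∂[v_0,v_3,v_5] = [v_3,v_5] − [v_0,v_5] + [v_0,v_3].
This gives a 15×10 integer matrix of rank 10; reducing to Smith normal form yields diagonal entries (1,1,1,1,1,1,1,1,1,2).

From H_k ≅ ker(∂_k) / im(∂_{k+1}) we obtain:

  H_0: rank C_0 − rank ∂_1 = 6 − 5 = 1, and the invariant factors of ∂_1 are all 1, so H_0 ≅ Z.
  H_1: rank ker ∂_1 − rank ∂_2 = (15 − 5) − 10 = 0, and ∂_2 has invariant factor 2 > 1, so H_1 ≅ Z/2Z.
  H_2: rank ker ∂_2 − rank ∂_3 = (10 − 10) − 0 = 0, and there is no ∂_3, so H_2 ≅ 0.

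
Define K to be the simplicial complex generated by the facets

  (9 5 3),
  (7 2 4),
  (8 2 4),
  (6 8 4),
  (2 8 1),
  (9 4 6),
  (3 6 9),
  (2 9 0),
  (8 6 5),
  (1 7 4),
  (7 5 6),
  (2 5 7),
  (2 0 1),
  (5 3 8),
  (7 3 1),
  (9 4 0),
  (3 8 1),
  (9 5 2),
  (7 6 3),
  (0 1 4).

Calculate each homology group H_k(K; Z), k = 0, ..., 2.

H_0 ≅ Z,  H_1 ≅ Z × Z/2,  H_2 = 0.

We work with the vertex ordering 0 < 1 < 2 < 3 < 4 < 5 < 6 < 7 < 8 < 9. The simplices of K, each written with vertices in increasing order, are:

  0-simplices (10): [0], [1], [2], [3], [4], [5], [6], [7], [8], [9]
  1-simplices (30): (30 of them)
  2-simplices (20): (20 of them)

giving chain groups C_0 ≅ Z^10, C_1 ≅ Z^30, C_2 ≅ Z^20.

Boundary ∂_1: C_1 → C_0 is given by ∂[p,q] = [q] − [p]. For instance
  ∂[2,8] = [8] − [2].
As a 10×30 matrix over Z this has rank 9, with invariant factors (1,1,1,1,1,1,1,1,1).

The boundary map ∂_2: C_2 → C_1 acts by ∂[p,q,r] = [q,r] − [p,r] + [p,q]. For instance
  ∂[0,1,2] = [1,2] − [0,2] + [0,1],
  ∂[4,6,9] = [6,9] − [4,9] + [4,6].
This gives a 30×20 integer matrix of rank 20; reducing to Smith normal form yields diagonal entries (1,1,1,1,1,1,1,1,1,1,1,1,1,1,1,1,1,1,1,2).

Reading off H_k = ker ∂_k / im ∂_{k+1}:

  H_0: rank C_0 − rank ∂_1 = 10 − 9 = 1, and the invariant factors of ∂_1 are all 1, so H_0 ≅ Z.
  H_1: rank ker ∂_1 − rank ∂_2 = (30 − 9) − 20 = 1, and ∂_2 has invariant factor 2 > 1, so H_1 ≅ Z × Z/2.
  H_2: rank ker ∂_2 − rank ∂_3 = (20 − 20) − 0 = 0, and there is no ∂_3, so H_2 ≅ 0.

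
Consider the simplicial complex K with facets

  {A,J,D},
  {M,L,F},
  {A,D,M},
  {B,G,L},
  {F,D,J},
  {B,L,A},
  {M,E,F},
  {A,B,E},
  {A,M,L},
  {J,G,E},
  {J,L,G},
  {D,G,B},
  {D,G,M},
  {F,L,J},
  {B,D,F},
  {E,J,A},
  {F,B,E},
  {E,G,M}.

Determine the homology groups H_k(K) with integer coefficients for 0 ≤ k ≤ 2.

Order the vertices as A < B < D < E < F < G < J < L < M. Listing each simplex with vertices in this order, K has dimension 2 with simplices:

  0-simplices (9): A, B, D, E, F, G, J, L, M
  1-simplices (27): AB, AD, AE, AJ, AL, AM, BD, BE, BF, BG, BL, DF, DG, DJ, DM, EF, EG, EJ, EM, FJ, FL, FM, GJ, GL, GM, JL, LM
  2-simplices (18): ABE, ABL, ADJ, ADM, AEJ, ALM, BDF, BDG, BEF, BGL, DFJ, DGM, EFM, EGJ, EGM, FJL, FLM, GJL

so the chain groups are C_0 ≅ Z^9, C_1 ≅ Z^27, C_2 ≅ Z^18.

The boundary map ∂_1: C_1 → C_0 sends each edge [p,q] (with p < q) to q − p. For instance
  ∂EF = F − E.
The resulting 9×27 matrix has rank 8, and its Smith normal form has invariant factors (1,1,1,1,1,1,1,1).

Boundary ∂_2: C_2 → C_1 sends each 2-simplex [p,q,r] to [q,r] − [p,r] + [p,q]. For instance
  ∂BDF = DF − BF + BD,
  ∂ABE = BE − AE + AB.
This gives a 27×18 integer matrix of rank 17; reducing to Smith normal form yields diagonal entries (1,1,1,1,1,1,1,1,1,1,1,1,1,1,1,1,1).

Now H_k = ker ∂_k / im ∂_{k+1}, so:

  H_0: rank C_0 − rank ∂_1 = 9 − 8 = 1, and the invariant factors of ∂_1 are all 1, so H_0 ≅ Z.
  H_1: rank ker ∂_1 − rank ∂_2 = (27 − 8) − 17 = 2, and the invariant factors of ∂_2 are all 1, so H_1 ≅ Z^2.
  H_2: rank ker ∂_2 − rank ∂_3 = (18 − 17) − 0 = 1, and there is no ∂_3, so H_2 ≅ Z.

H_0 ≅ Z,  H_1 ≅ Z^2,  H_2 ≅ Z.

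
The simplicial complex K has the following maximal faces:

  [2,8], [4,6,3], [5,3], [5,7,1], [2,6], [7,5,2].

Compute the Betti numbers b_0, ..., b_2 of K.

b_0 = 1, b_1 = 1, b_2 = 0.

Fix the vertex order 1 < 2 < 3 < 4 < 5 < 6 < 7 < 8 and write every simplex with vertices in increasing order. Then dim K = 2 and the simplices of K are:

  0-simplices (8): [1], [2], [3], [4], [5], [6], [7], [8]
  1-simplices (11): [1,5], [1,7], [2,5], [2,6], [2,7], [2,8], [3,4], [3,5], [3,6], [4,6], [5,7]
  2-simplices (3): [1,5,7], [2,5,7], [3,4,6]

Hence C_0 ≅ Z^8, C_1 ≅ Z^11, C_2 ≅ Z^3.

∂_1: C_1 → C_0 is given by ∂[p,q] = [q] − [p].
The resulting 8×11 matrix has rank 7, and its Smith normal form has invariant factors (1,1,1,1,1,1,1).

The boundary map ∂_2: C_2 → C_1 maps a triangle to the signed sum of its edges. For instance
  ∂[2,5,7] = [5,7] − [2,7] + [2,5],
  ∂[1,5,7] = [5,7] − [1,7] + [1,5].
The resulting 11×3 matrix has rank 3, and its Smith normal form has invariant factors (1,1,1).

Now H_k = ker ∂_k / im ∂_{k+1}, so:

  H_0: rank C_0 − rank ∂_1 = 8 − 7 = 1, and the invariant factors of ∂_1 are all 1, so H_0 = Z.
  H_1: rank ker ∂_1 − rank ∂_2 = (11 − 7) − 3 = 1, and the invariant factors of ∂_2 are all 1, so H_1 = Z.
  H_2: rank ker ∂_2 − rank ∂_3 = (3 − 3) − 0 = 0, and there is no ∂_3, so H_2 = 0.

Hence the Betti numbers are b_0 = 1, b_1 = 1, b_2 = 0.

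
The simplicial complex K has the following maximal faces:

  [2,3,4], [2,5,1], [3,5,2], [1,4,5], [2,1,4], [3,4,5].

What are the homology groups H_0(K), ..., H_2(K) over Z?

H_0 ≅ Z,  H_1 = 0,  H_2 ≅ Z.

Fix the vertex order 1 < 2 < 3 < 4 < 5 and write every simplex with vertices in increasing order. Then dim K = 2 and the simplices of K are:

  0-simplices (5): [1], [2], [3], [4], [5]
  1-simplices (9): [1,2], [1,4], [1,5], [2,3], [2,4], [2,5], [3,4], [3,5], [4,5]
  2-simplices (6): [1,2,4], [1,2,5], [1,4,5], [2,3,4], [2,3,5], [3,4,5]

Hence C_0 ≅ Z^5, C_1 ≅ Z^9, C_2 ≅ Z^6.

∂_1: C_1 → C_0 maps an edge to its endpoints' difference, ∂[p,q] = q − p. For instance
  ∂[2,4] = [4] − [2].
As a 5×9 matrix over Z this has rank 4, with invariant factors (1,1,1,1).

The boundary map ∂_2: C_2 → C_1 acts by ∂[p,q,r] = [q,r] − [p,r] + [p,q]. For instance
  ∂[1,4,5] = [4,5] − [1,5] + [1,4],
  ∂[2,3,5] = [3,5] − [2,5] + [2,3].
The 9×6 boundary matrix has rank 5 and Smith normal form diag(1,1,1,1,1).

Now H_k = ker ∂_k / im ∂_{k+1}, so:

  H_0: rank C_0 − rank ∂_1 = 5 − 4 = 1, and the invariant factors of ∂_1 are all 1, so H_0 = Z.
  H_1: rank ker ∂_1 − rank ∂_2 = (9 − 4) − 5 = 0, and the invariant factors of ∂_2 are all 1, so H_1 = 0.
  H_2: rank ker ∂_2 − rank ∂_3 = (6 − 5) − 0 = 1, and there is no ∂_3, so H_2 = Z.

(K is a triangulation of the 2-sphere S^2.)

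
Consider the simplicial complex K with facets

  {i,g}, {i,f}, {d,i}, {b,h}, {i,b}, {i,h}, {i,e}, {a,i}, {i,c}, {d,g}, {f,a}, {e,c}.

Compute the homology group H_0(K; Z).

H_0 = Z.

K has 9 vertices, 12 edges.
rank ∂_0 = 0, rank ∂_1 = 8 ⇒ b_0 = 9 − 0 − 8 = 1; all invariant factors of ∂_1 are 1 so no torsion. So H_0 ≅ Z.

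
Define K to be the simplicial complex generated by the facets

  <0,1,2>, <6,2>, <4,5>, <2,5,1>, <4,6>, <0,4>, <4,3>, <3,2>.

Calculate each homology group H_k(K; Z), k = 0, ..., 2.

H_0 ≅ Z,  H_1 ≅ Z^3,  H_2 = 0.

We work with the vertex ordering 0 < 1 < 2 < 3 < 4 < 5 < 6. The simplices of K, each written with vertices in increasing order, are:

  0-simplices (7): [0], [1], [2], [3], [4], [5], [6]
  1-simplices (11): [0,1], [0,2], [0,4], [1,2], [1,5], [2,3], [2,5], [2,6], [3,4], [4,5], [4,6]
  2-simplices (2): [0,1,2], [1,2,5]

Hence C_0 ≅ Z^7, C_1 ≅ Z^11, C_2 ≅ Z^2.

∂_1: C_1 → C_0 is given by ∂[p,q] = [q] − [p]. For instance
  ∂[4,6] = [6] − [4].
The resulting 7×11 matrix has rank 6, and its Smith normal form has invariant factors (1,1,1,1,1,1).

Boundary ∂_2: C_2 → C_1 acts by ∂[p,q,r] = [q,r] − [p,r] + [p,q]. For instance
  ∂[0,1,2] = [1,2] − [0,2] + [0,1],
  ∂[1,2,5] = [2,5] − [1,5] + [1,2].
This gives a 11×2 integer matrix of rank 2; reducing to Smith normal form yields diagonal entries (1,1).

Now H_k = ker ∂_k / im ∂_{k+1}, so:

  H_0: rank C_0 − rank ∂_1 = 7 − 6 = 1, and the invariant factors of ∂_1 are all 1, so H_0 ≅ Z.
  H_1: rank ker ∂_1 − rank ∂_2 = (11 − 6) − 2 = 3, and the invariant factors of ∂_2 are all 1, so H_1 ≅ Z^3.
  H_2: rank ker ∂_2 − rank ∂_3 = (2 − 2) − 0 = 0, and there is no ∂_3, so H_2 ≅ 0.

As a check, the Euler characteristic is 7 − 11 + 2 = -2, which agrees with 1 − 3 + 0 = -2.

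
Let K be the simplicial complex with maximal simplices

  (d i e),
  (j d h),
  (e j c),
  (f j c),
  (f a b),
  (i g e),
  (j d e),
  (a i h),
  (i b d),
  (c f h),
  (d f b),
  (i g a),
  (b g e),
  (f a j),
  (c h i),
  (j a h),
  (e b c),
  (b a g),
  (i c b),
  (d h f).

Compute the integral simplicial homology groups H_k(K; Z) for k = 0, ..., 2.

H_0 ≅ Z,  H_1 ≅ Z ⊕ Z/2,  H_2 = 0.

Take the total order a < b < c < d < e < f < g < h < i < j on the vertex set. Then K (dimension 2) consists of the simplices:

  0-simplices (10): a, b, c, d, e, f, g, h, i, j
  1-simplices (30): ab, af, ag, ah, ai, aj, bc, bd, be, bf, bg, bi, ce, cf, ch, ci, cj, de, df, dh, di, dj, eg, ei, ej, fh, fj, gi, hi, hj
  2-simplices (20): abf, abg, afj, agi, ahi, ahj, bce, bci, bdf, bdi, beg, cej, cfh, cfj, chi, dei, dej, dfh, dhj, egi

giving chain groups C_0 ≅ Z^10, C_1 ≅ Z^30, C_2 ≅ Z^20.

The boundary map ∂_1: C_1 → C_0 maps an edge to its endpoints' difference, ∂[p,q] = q − p. For instance
  ∂fh = h − f.
This gives a 10×30 integer matrix of rank 9; reducing to Smith normal form yields diagonal entries (1,1,1,1,1,1,1,1,1).

The boundary map ∂_2: C_2 → C_1 sends each 2-simplex [p,q,r] to [q,r] − [p,r] + [p,q]. For instance
  ∂ahi = hi − ai + ah,
  ∂bci = ci − bi + bc.
As a 30×20 matrix over Z this has rank 20, with invariant factors (1,1,1,1,1,1,1,1,1,1,1,1,1,1,1,1,1,1,1,2).

From H_k ≅ ker(∂_k) / im(∂_{k+1}) we obtain:

  H_0: rank C_0 − rank ∂_1 = 10 − 9 = 1, and the invariant factors of ∂_1 are all 1, so H_0 ≅ Z.
  H_1: rank ker ∂_1 − rank ∂_2 = (30 − 9) − 20 = 1, and ∂_2 has invariant factor 2 > 1, so H_1 ≅ Z ⊕ Z/2.
  H_2: rank ker ∂_2 − rank ∂_3 = (20 − 20) − 0 = 0, and there is no ∂_3, so H_2 ≅ 0.

As a check, the Euler characteristic is 10 − 30 + 20 = 0, which agrees with 1 − 1 + 0 = 0.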